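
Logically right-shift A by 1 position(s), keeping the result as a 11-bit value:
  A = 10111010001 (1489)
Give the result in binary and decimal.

Logical shift right by 1: drop the bottom 1 bit(s), prepend 1 zero(s) on the left.
  10111010001  ->  keep [1011101000], discard [1], prepend 0
= 01011101000

Answer: 01011101000 (744)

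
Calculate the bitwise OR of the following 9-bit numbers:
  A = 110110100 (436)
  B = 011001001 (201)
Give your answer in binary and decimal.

Apply | to each column (1 where either bit is 1):
  110110100
| 011001001
-----------
  111111101

Answer: 111111101 (509)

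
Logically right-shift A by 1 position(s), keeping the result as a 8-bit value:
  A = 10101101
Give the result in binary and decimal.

Logical shift right by 1: drop the bottom 1 bit(s), prepend 1 zero(s) on the left.
  10101101  ->  keep [1010110], discard [1], prepend 0
= 01010110

Answer: 01010110 (86)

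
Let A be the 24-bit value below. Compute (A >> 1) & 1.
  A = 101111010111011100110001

Bit 1 is the 2nd from the right.
  101111010111011100110001
                        ^
That bit is 0.

Answer: 0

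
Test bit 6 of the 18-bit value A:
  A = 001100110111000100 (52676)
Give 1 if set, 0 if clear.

Bit 6 is the 7th from the right.
  001100110111000100
             ^
That bit is 1.

Answer: 1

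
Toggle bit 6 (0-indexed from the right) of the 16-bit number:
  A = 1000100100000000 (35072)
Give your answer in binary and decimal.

Mask = 1 << 6 = 0000000001000000
Bit 6 of A is 0; XOR with the mask flips it to 1.
  1000100100000000
^ 0000000001000000
------------------
  1000100101000000

Answer: 1000100101000000 (35136)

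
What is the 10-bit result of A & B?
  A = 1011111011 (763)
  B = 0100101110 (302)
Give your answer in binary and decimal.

Apply & to each column (1 only where both bits are 1):
  1011111011
& 0100101110
------------
  0000101010

Answer: 0000101010 (42)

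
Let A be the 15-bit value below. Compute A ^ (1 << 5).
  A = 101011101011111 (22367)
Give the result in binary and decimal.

Mask = 1 << 5 = 000000000100000
Bit 5 of A is 0; XOR with the mask flips it to 1.
  101011101011111
^ 000000000100000
-----------------
  101011101111111

Answer: 101011101111111 (22399)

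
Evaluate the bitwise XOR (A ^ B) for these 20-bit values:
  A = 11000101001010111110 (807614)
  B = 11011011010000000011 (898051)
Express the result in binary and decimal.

Apply ^ to each column (1 where bits differ):
  11000101001010111110
^ 11011011010000000011
----------------------
  00011110011010111101

Answer: 00011110011010111101 (124605)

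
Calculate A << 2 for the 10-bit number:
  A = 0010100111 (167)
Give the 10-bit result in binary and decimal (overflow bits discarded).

Shift left by 2: drop the top 2 bit(s), append 2 zero(s) on the right.
  0010100111  ->  discard [00], keep [10100111], append 00
= 1010011100

Answer: 1010011100 (668)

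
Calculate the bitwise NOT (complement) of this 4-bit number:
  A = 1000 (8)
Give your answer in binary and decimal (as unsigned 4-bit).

Flip each bit (0->1, 1->0):
  1000
  0111

Answer: 0111 (7)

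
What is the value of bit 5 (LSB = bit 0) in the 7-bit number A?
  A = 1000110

Bit 5 is the 6th from the right.
  1000110
   ^
That bit is 0.

Answer: 0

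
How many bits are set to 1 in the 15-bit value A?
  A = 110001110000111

110001110000111
1-bits at positions (from bit 0 = LSB): 0, 1, 2, 7, 8, 9, 13, 14
Count = 8

Answer: 8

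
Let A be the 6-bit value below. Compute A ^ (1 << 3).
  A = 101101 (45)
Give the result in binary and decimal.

Mask = 1 << 3 = 001000
Bit 3 of A is 1; XOR with the mask flips it to 0.
  101101
^ 001000
--------
  100101

Answer: 100101 (37)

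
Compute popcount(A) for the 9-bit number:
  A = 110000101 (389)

110000101
1-bits at positions (from bit 0 = LSB): 0, 2, 7, 8
Count = 4

Answer: 4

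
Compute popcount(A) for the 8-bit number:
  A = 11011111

11011111
1-bits at positions (from bit 0 = LSB): 0, 1, 2, 3, 4, 6, 7
Count = 7

Answer: 7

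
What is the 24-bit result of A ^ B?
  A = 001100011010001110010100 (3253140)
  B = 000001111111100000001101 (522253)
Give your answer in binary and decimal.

Apply ^ to each column (1 where bits differ):
  001100011010001110010100
^ 000001111111100000001101
--------------------------
  001101100101101110011001

Answer: 001101100101101110011001 (3562393)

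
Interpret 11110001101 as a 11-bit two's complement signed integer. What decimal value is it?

MSB is 1, so the value is negative. Find the magnitude:
1. Invert bits:  00001110010
2. Add 1:        00001110011  = 115
3. Apply sign:   -115

Answer: -115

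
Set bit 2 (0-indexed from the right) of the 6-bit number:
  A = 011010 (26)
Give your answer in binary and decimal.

Mask = 1 << 2 = 000100
Bit 2 of A is 0, so OR-ing with the mask flips it to 1.
  011010
| 000100
--------
  011110

Answer: 011110 (30)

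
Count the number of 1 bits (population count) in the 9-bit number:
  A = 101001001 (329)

101001001
1-bits at positions (from bit 0 = LSB): 0, 3, 6, 8
Count = 4

Answer: 4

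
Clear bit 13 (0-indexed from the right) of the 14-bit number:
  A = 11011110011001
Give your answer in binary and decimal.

Mask = ~(1 << 13) = 01111111111111
Bit 13 of A is 1, so AND-ing with the mask clears it to 0.
  11011110011001
& 01111111111111
----------------
  01011110011001

Answer: 01011110011001 (6041)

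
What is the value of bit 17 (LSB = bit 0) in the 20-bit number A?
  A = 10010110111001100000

Bit 17 is the 18th from the right.
  10010110111001100000
    ^
That bit is 0.

Answer: 0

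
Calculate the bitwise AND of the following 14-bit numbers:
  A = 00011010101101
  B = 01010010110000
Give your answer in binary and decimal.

Apply & to each column (1 only where both bits are 1):
  00011010101101
& 01010010110000
----------------
  00010010100000

Answer: 00010010100000 (1184)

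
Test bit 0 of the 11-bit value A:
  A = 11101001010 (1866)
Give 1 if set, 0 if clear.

Bit 0 is the 1st from the right.
  11101001010
            ^
That bit is 0.

Answer: 0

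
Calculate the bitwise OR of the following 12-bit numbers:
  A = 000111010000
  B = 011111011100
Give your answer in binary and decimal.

Apply | to each column (1 where either bit is 1):
  000111010000
| 011111011100
--------------
  011111011100

Answer: 011111011100 (2012)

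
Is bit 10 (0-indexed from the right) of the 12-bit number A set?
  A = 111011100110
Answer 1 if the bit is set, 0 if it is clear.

Bit 10 is the 11th from the right.
  111011100110
   ^
That bit is 1.

Answer: 1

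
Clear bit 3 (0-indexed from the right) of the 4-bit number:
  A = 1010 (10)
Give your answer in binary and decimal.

Mask = ~(1 << 3) = 0111
Bit 3 of A is 1, so AND-ing with the mask clears it to 0.
  1010
& 0111
------
  0010

Answer: 0010 (2)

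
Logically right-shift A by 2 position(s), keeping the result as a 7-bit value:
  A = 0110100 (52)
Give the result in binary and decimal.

Logical shift right by 2: drop the bottom 2 bit(s), prepend 2 zero(s) on the left.
  0110100  ->  keep [01101], discard [00], prepend 00
= 0001101

Answer: 0001101 (13)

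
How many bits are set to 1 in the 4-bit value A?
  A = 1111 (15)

1111
1-bits at positions (from bit 0 = LSB): 0, 1, 2, 3
Count = 4

Answer: 4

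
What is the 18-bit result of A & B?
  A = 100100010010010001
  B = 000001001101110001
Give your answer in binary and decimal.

Apply & to each column (1 only where both bits are 1):
  100100010010010001
& 000001001101110001
--------------------
  000000000000010001

Answer: 000000000000010001 (17)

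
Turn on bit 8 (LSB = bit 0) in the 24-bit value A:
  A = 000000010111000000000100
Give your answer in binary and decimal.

Mask = 1 << 8 = 000000000000000100000000
Bit 8 of A is 0, so OR-ing with the mask flips it to 1.
  000000010111000000000100
| 000000000000000100000000
--------------------------
  000000010111000100000100

Answer: 000000010111000100000100 (94468)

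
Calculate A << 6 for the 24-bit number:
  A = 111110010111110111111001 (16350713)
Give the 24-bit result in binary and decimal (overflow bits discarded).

Shift left by 6: drop the top 6 bit(s), append 6 zero(s) on the right.
  111110010111110111111001  ->  discard [111110], keep [010111110111111001], append 000000
= 010111110111111001000000

Answer: 010111110111111001000000 (6258240)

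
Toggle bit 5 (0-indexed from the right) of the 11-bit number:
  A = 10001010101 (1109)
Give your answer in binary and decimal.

Mask = 1 << 5 = 00000100000
Bit 5 of A is 0; XOR with the mask flips it to 1.
  10001010101
^ 00000100000
-------------
  10001110101

Answer: 10001110101 (1141)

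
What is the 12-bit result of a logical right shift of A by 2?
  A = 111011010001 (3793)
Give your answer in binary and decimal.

Logical shift right by 2: drop the bottom 2 bit(s), prepend 2 zero(s) on the left.
  111011010001  ->  keep [1110110100], discard [01], prepend 00
= 001110110100

Answer: 001110110100 (948)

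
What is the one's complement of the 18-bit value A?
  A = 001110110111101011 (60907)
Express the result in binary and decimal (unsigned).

Flip each bit (0->1, 1->0):
  001110110111101011
  110001001000010100

Answer: 110001001000010100 (201236)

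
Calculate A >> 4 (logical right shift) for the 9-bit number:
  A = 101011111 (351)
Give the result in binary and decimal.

Logical shift right by 4: drop the bottom 4 bit(s), prepend 4 zero(s) on the left.
  101011111  ->  keep [10101], discard [1111], prepend 0000
= 000010101

Answer: 000010101 (21)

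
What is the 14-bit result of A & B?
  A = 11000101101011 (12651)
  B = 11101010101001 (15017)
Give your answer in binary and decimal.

Apply & to each column (1 only where both bits are 1):
  11000101101011
& 11101010101001
----------------
  11000000101001

Answer: 11000000101001 (12329)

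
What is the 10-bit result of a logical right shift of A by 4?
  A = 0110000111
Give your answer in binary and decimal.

Logical shift right by 4: drop the bottom 4 bit(s), prepend 4 zero(s) on the left.
  0110000111  ->  keep [011000], discard [0111], prepend 0000
= 0000011000

Answer: 0000011000 (24)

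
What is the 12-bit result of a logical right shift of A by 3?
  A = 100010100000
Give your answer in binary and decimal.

Logical shift right by 3: drop the bottom 3 bit(s), prepend 3 zero(s) on the left.
  100010100000  ->  keep [100010100], discard [000], prepend 000
= 000100010100

Answer: 000100010100 (276)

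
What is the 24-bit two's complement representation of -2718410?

1. Binary of +2718410:  001010010111101011001010
2. Invert bits:     110101101000010100110101
3. Add 1:           110101101000010100110110

Answer: 110101101000010100110110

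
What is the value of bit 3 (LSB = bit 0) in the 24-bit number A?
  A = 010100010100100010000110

Bit 3 is the 4th from the right.
  010100010100100010000110
                      ^
That bit is 0.

Answer: 0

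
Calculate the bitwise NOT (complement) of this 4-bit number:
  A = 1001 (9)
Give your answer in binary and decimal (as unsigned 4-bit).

Flip each bit (0->1, 1->0):
  1001
  0110

Answer: 0110 (6)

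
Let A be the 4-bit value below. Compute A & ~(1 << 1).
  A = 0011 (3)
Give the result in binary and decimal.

Mask = ~(1 << 1) = 1101
Bit 1 of A is 1, so AND-ing with the mask clears it to 0.
  0011
& 1101
------
  0001

Answer: 0001 (1)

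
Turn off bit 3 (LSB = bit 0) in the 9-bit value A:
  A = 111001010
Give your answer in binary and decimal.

Mask = ~(1 << 3) = 111110111
Bit 3 of A is 1, so AND-ing with the mask clears it to 0.
  111001010
& 111110111
-----------
  111000010

Answer: 111000010 (450)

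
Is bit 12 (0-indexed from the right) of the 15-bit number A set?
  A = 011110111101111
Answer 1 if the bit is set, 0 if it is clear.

Bit 12 is the 13th from the right.
  011110111101111
    ^
That bit is 1.

Answer: 1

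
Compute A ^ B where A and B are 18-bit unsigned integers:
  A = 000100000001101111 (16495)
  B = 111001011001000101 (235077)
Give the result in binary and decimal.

Apply ^ to each column (1 where bits differ):
  000100000001101111
^ 111001011001000101
--------------------
  111101011000101010

Answer: 111101011000101010 (251434)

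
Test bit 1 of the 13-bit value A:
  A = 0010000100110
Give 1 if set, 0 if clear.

Bit 1 is the 2nd from the right.
  0010000100110
             ^
That bit is 1.

Answer: 1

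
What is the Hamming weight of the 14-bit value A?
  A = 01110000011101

01110000011101
1-bits at positions (from bit 0 = LSB): 0, 2, 3, 4, 10, 11, 12
Count = 7

Answer: 7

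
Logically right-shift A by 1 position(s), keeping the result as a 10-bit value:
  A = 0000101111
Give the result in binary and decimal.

Logical shift right by 1: drop the bottom 1 bit(s), prepend 1 zero(s) on the left.
  0000101111  ->  keep [000010111], discard [1], prepend 0
= 0000010111

Answer: 0000010111 (23)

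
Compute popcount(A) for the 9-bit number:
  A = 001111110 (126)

001111110
1-bits at positions (from bit 0 = LSB): 1, 2, 3, 4, 5, 6
Count = 6

Answer: 6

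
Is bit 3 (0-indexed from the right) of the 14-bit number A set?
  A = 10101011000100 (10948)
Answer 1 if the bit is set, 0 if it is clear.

Bit 3 is the 4th from the right.
  10101011000100
            ^
That bit is 0.

Answer: 0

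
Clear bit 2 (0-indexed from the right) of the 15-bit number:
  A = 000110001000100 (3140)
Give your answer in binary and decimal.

Mask = ~(1 << 2) = 111111111111011
Bit 2 of A is 1, so AND-ing with the mask clears it to 0.
  000110001000100
& 111111111111011
-----------------
  000110001000000

Answer: 000110001000000 (3136)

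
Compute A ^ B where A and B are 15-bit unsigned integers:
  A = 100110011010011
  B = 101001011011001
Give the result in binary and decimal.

Apply ^ to each column (1 where bits differ):
  100110011010011
^ 101001011011001
-----------------
  001111000001010

Answer: 001111000001010 (7690)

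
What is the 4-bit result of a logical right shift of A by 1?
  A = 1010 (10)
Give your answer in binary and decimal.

Logical shift right by 1: drop the bottom 1 bit(s), prepend 1 zero(s) on the left.
  1010  ->  keep [101], discard [0], prepend 0
= 0101

Answer: 0101 (5)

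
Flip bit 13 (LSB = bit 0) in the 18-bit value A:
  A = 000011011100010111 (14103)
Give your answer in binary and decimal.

Mask = 1 << 13 = 000010000000000000
Bit 13 of A is 1; XOR with the mask flips it to 0.
  000011011100010111
^ 000010000000000000
--------------------
  000001011100010111

Answer: 000001011100010111 (5911)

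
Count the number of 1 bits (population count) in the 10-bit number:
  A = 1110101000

1110101000
1-bits at positions (from bit 0 = LSB): 3, 5, 7, 8, 9
Count = 5

Answer: 5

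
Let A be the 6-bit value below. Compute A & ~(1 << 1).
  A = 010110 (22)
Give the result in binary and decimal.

Mask = ~(1 << 1) = 111101
Bit 1 of A is 1, so AND-ing with the mask clears it to 0.
  010110
& 111101
--------
  010100

Answer: 010100 (20)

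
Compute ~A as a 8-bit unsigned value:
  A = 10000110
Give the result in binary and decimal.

Flip each bit (0->1, 1->0):
  10000110
  01111001

Answer: 01111001 (121)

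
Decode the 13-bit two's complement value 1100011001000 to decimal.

MSB is 1, so the value is negative. Find the magnitude:
1. Invert bits:  0011100110111
2. Add 1:        0011100111000  = 1848
3. Apply sign:   -1848

Answer: -1848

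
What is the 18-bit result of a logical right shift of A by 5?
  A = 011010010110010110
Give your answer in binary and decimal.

Logical shift right by 5: drop the bottom 5 bit(s), prepend 5 zero(s) on the left.
  011010010110010110  ->  keep [0110100101100], discard [10110], prepend 00000
= 000000110100101100

Answer: 000000110100101100 (3372)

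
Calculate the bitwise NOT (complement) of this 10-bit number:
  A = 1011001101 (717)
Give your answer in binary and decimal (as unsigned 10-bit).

Flip each bit (0->1, 1->0):
  1011001101
  0100110010

Answer: 0100110010 (306)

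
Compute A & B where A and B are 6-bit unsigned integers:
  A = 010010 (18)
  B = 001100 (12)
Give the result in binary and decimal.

Apply & to each column (1 only where both bits are 1):
  010010
& 001100
--------
  000000

Answer: 000000 (0)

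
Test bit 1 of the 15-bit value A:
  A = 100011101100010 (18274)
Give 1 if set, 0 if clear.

Bit 1 is the 2nd from the right.
  100011101100010
               ^
That bit is 1.

Answer: 1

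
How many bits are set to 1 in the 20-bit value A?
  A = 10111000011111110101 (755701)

10111000011111110101
1-bits at positions (from bit 0 = LSB): 0, 2, 4, 5, 6, 7, 8, 9, 10, 15, 16, 17, 19
Count = 13

Answer: 13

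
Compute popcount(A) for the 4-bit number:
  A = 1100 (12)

1100
1-bits at positions (from bit 0 = LSB): 2, 3
Count = 2

Answer: 2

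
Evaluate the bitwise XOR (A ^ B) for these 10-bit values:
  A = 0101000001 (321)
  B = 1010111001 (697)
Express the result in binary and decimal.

Apply ^ to each column (1 where bits differ):
  0101000001
^ 1010111001
------------
  1111111000

Answer: 1111111000 (1016)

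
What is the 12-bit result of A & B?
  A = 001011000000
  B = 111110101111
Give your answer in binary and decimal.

Apply & to each column (1 only where both bits are 1):
  001011000000
& 111110101111
--------------
  001010000000

Answer: 001010000000 (640)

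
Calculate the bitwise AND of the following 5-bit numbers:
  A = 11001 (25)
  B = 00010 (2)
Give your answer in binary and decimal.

Apply & to each column (1 only where both bits are 1):
  11001
& 00010
-------
  00000

Answer: 00000 (0)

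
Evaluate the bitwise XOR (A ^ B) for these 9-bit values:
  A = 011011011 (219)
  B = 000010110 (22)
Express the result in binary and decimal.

Apply ^ to each column (1 where bits differ):
  011011011
^ 000010110
-----------
  011001101

Answer: 011001101 (205)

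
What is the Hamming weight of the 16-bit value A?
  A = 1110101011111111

1110101011111111
1-bits at positions (from bit 0 = LSB): 0, 1, 2, 3, 4, 5, 6, 7, 9, 11, 13, 14, 15
Count = 13

Answer: 13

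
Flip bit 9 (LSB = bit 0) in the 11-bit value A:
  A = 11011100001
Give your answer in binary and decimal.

Mask = 1 << 9 = 01000000000
Bit 9 of A is 1; XOR with the mask flips it to 0.
  11011100001
^ 01000000000
-------------
  10011100001

Answer: 10011100001 (1249)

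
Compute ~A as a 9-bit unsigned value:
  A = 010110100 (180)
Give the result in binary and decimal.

Flip each bit (0->1, 1->0):
  010110100
  101001011

Answer: 101001011 (331)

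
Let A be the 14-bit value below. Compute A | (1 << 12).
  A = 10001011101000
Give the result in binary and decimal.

Mask = 1 << 12 = 01000000000000
Bit 12 of A is 0, so OR-ing with the mask flips it to 1.
  10001011101000
| 01000000000000
----------------
  11001011101000

Answer: 11001011101000 (13032)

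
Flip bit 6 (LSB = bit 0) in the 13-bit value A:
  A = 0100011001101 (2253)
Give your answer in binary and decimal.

Mask = 1 << 6 = 0000001000000
Bit 6 of A is 1; XOR with the mask flips it to 0.
  0100011001101
^ 0000001000000
---------------
  0100010001101

Answer: 0100010001101 (2189)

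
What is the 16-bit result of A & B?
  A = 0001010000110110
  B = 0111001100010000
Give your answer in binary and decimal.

Apply & to each column (1 only where both bits are 1):
  0001010000110110
& 0111001100010000
------------------
  0001000000010000

Answer: 0001000000010000 (4112)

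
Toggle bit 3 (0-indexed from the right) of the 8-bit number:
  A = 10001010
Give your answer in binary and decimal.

Mask = 1 << 3 = 00001000
Bit 3 of A is 1; XOR with the mask flips it to 0.
  10001010
^ 00001000
----------
  10000010

Answer: 10000010 (130)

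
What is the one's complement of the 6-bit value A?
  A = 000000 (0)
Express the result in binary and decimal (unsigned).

Flip each bit (0->1, 1->0):
  000000
  111111

Answer: 111111 (63)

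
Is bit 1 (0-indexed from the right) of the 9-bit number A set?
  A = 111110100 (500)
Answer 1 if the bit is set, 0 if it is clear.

Bit 1 is the 2nd from the right.
  111110100
         ^
That bit is 0.

Answer: 0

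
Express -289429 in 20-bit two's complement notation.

1. Binary of +289429:  01000110101010010101
2. Invert bits:     10111001010101101010
3. Add 1:           10111001010101101011

Answer: 10111001010101101011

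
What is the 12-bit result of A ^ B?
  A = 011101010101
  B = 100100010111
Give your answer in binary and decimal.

Apply ^ to each column (1 where bits differ):
  011101010101
^ 100100010111
--------------
  111001000010

Answer: 111001000010 (3650)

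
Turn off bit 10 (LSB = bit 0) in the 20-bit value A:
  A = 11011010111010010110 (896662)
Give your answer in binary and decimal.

Mask = ~(1 << 10) = 11111111101111111111
Bit 10 of A is 1, so AND-ing with the mask clears it to 0.
  11011010111010010110
& 11111111101111111111
----------------------
  11011010101010010110

Answer: 11011010101010010110 (895638)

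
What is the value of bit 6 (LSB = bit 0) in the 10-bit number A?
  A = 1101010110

Bit 6 is the 7th from the right.
  1101010110
     ^
That bit is 1.

Answer: 1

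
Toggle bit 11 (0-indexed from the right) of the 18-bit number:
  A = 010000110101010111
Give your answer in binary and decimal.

Mask = 1 << 11 = 000000100000000000
Bit 11 of A is 1; XOR with the mask flips it to 0.
  010000110101010111
^ 000000100000000000
--------------------
  010000010101010111

Answer: 010000010101010111 (66903)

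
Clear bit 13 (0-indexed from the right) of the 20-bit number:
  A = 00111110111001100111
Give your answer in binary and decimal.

Mask = ~(1 << 13) = 11111101111111111111
Bit 13 of A is 1, so AND-ing with the mask clears it to 0.
  00111110111001100111
& 11111101111111111111
----------------------
  00111100111001100111

Answer: 00111100111001100111 (249447)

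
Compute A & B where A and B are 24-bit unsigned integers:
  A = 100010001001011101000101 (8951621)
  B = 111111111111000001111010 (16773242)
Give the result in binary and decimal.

Apply & to each column (1 only where both bits are 1):
  100010001001011101000101
& 111111111111000001111010
--------------------------
  100010001001000001000000

Answer: 100010001001000001000000 (8949824)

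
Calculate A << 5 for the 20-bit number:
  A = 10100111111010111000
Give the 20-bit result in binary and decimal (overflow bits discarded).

Shift left by 5: drop the top 5 bit(s), append 5 zero(s) on the right.
  10100111111010111000  ->  discard [10100], keep [111111010111000], append 00000
= 11111101011100000000

Answer: 11111101011100000000 (1038080)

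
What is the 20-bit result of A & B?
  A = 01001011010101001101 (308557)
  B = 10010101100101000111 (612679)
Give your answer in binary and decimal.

Apply & to each column (1 only where both bits are 1):
  01001011010101001101
& 10010101100101000111
----------------------
  00000001000101000101

Answer: 00000001000101000101 (4421)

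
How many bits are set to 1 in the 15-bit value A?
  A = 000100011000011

000100011000011
1-bits at positions (from bit 0 = LSB): 0, 1, 6, 7, 11
Count = 5

Answer: 5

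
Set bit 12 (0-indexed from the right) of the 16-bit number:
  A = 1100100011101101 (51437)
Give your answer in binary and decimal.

Mask = 1 << 12 = 0001000000000000
Bit 12 of A is 0, so OR-ing with the mask flips it to 1.
  1100100011101101
| 0001000000000000
------------------
  1101100011101101

Answer: 1101100011101101 (55533)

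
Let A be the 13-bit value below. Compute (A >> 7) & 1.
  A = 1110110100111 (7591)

Bit 7 is the 8th from the right.
  1110110100111
       ^
That bit is 1.

Answer: 1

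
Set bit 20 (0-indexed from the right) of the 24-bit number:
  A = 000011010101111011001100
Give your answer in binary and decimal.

Mask = 1 << 20 = 000100000000000000000000
Bit 20 of A is 0, so OR-ing with the mask flips it to 1.
  000011010101111011001100
| 000100000000000000000000
--------------------------
  000111010101111011001100

Answer: 000111010101111011001100 (1924812)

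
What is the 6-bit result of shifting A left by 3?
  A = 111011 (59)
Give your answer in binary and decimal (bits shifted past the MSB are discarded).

Shift left by 3: drop the top 3 bit(s), append 3 zero(s) on the right.
  111011  ->  discard [111], keep [011], append 000
= 011000

Answer: 011000 (24)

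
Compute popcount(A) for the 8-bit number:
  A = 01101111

01101111
1-bits at positions (from bit 0 = LSB): 0, 1, 2, 3, 5, 6
Count = 6

Answer: 6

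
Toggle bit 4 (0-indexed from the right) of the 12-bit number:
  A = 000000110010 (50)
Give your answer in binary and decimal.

Mask = 1 << 4 = 000000010000
Bit 4 of A is 1; XOR with the mask flips it to 0.
  000000110010
^ 000000010000
--------------
  000000100010

Answer: 000000100010 (34)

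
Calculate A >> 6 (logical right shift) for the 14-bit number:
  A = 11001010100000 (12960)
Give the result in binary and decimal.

Logical shift right by 6: drop the bottom 6 bit(s), prepend 6 zero(s) on the left.
  11001010100000  ->  keep [11001010], discard [100000], prepend 000000
= 00000011001010

Answer: 00000011001010 (202)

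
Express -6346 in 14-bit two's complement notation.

1. Binary of +6346:  01100011001010
2. Invert bits:     10011100110101
3. Add 1:           10011100110110

Answer: 10011100110110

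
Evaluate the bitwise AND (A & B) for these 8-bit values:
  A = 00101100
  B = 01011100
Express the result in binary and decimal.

Apply & to each column (1 only where both bits are 1):
  00101100
& 01011100
----------
  00001100

Answer: 00001100 (12)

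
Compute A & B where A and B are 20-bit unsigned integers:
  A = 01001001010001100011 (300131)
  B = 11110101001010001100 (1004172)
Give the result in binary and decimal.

Apply & to each column (1 only where both bits are 1):
  01001001010001100011
& 11110101001010001100
----------------------
  01000001000000000000

Answer: 01000001000000000000 (266240)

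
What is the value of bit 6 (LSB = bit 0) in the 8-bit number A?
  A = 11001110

Bit 6 is the 7th from the right.
  11001110
   ^
That bit is 1.

Answer: 1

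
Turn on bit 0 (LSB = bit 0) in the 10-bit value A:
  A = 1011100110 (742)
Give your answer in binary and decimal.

Mask = 1 << 0 = 0000000001
Bit 0 of A is 0, so OR-ing with the mask flips it to 1.
  1011100110
| 0000000001
------------
  1011100111

Answer: 1011100111 (743)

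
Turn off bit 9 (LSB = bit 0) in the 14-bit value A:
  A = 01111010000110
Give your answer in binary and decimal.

Mask = ~(1 << 9) = 11110111111111
Bit 9 of A is 1, so AND-ing with the mask clears it to 0.
  01111010000110
& 11110111111111
----------------
  01110010000110

Answer: 01110010000110 (7302)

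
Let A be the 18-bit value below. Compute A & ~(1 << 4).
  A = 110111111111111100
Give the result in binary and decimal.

Mask = ~(1 << 4) = 111111111111101111
Bit 4 of A is 1, so AND-ing with the mask clears it to 0.
  110111111111111100
& 111111111111101111
--------------------
  110111111111101100

Answer: 110111111111101100 (229356)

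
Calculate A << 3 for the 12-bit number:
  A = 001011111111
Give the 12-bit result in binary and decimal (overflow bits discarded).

Shift left by 3: drop the top 3 bit(s), append 3 zero(s) on the right.
  001011111111  ->  discard [001], keep [011111111], append 000
= 011111111000

Answer: 011111111000 (2040)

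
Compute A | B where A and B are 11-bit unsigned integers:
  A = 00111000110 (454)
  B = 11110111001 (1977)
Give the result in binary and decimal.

Apply | to each column (1 where either bit is 1):
  00111000110
| 11110111001
-------------
  11111111111

Answer: 11111111111 (2047)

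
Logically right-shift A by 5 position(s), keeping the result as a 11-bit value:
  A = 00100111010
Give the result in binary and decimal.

Logical shift right by 5: drop the bottom 5 bit(s), prepend 5 zero(s) on the left.
  00100111010  ->  keep [001001], discard [11010], prepend 00000
= 00000001001

Answer: 00000001001 (9)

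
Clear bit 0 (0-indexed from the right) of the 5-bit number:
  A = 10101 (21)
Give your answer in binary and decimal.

Mask = ~(1 << 0) = 11110
Bit 0 of A is 1, so AND-ing with the mask clears it to 0.
  10101
& 11110
-------
  10100

Answer: 10100 (20)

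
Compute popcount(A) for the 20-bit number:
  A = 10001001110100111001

10001001110100111001
1-bits at positions (from bit 0 = LSB): 0, 3, 4, 5, 8, 10, 11, 12, 15, 19
Count = 10

Answer: 10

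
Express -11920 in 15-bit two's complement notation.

1. Binary of +11920:  010111010010000
2. Invert bits:     101000101101111
3. Add 1:           101000101110000

Answer: 101000101110000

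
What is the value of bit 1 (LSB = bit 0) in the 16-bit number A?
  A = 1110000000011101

Bit 1 is the 2nd from the right.
  1110000000011101
                ^
That bit is 0.

Answer: 0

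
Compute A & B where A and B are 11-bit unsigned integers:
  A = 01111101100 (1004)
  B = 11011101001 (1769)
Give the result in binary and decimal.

Apply & to each column (1 only where both bits are 1):
  01111101100
& 11011101001
-------------
  01011101000

Answer: 01011101000 (744)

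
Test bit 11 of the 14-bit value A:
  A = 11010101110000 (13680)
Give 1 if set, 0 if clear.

Bit 11 is the 12th from the right.
  11010101110000
    ^
That bit is 0.

Answer: 0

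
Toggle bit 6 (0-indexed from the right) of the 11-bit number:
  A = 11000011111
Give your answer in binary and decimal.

Mask = 1 << 6 = 00001000000
Bit 6 of A is 0; XOR with the mask flips it to 1.
  11000011111
^ 00001000000
-------------
  11001011111

Answer: 11001011111 (1631)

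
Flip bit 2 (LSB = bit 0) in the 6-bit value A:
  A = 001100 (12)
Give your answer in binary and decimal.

Mask = 1 << 2 = 000100
Bit 2 of A is 1; XOR with the mask flips it to 0.
  001100
^ 000100
--------
  001000

Answer: 001000 (8)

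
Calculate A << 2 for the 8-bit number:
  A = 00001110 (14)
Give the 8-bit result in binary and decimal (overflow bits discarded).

Shift left by 2: drop the top 2 bit(s), append 2 zero(s) on the right.
  00001110  ->  discard [00], keep [001110], append 00
= 00111000

Answer: 00111000 (56)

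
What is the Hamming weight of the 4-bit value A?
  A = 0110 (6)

0110
1-bits at positions (from bit 0 = LSB): 1, 2
Count = 2

Answer: 2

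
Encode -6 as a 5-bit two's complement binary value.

1. Binary of +6:  00110
2. Invert bits:     11001
3. Add 1:           11010

Answer: 11010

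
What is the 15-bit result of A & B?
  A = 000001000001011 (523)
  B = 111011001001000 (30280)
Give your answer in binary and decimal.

Apply & to each column (1 only where both bits are 1):
  000001000001011
& 111011001001000
-----------------
  000001000001000

Answer: 000001000001000 (520)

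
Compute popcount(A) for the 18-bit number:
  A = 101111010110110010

101111010110110010
1-bits at positions (from bit 0 = LSB): 1, 4, 5, 7, 8, 10, 12, 13, 14, 15, 17
Count = 11

Answer: 11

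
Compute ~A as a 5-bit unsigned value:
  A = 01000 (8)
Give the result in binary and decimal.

Flip each bit (0->1, 1->0):
  01000
  10111

Answer: 10111 (23)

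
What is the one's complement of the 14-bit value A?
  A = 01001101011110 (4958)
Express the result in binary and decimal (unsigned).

Flip each bit (0->1, 1->0):
  01001101011110
  10110010100001

Answer: 10110010100001 (11425)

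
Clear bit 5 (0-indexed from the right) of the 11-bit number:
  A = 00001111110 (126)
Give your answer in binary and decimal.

Mask = ~(1 << 5) = 11111011111
Bit 5 of A is 1, so AND-ing with the mask clears it to 0.
  00001111110
& 11111011111
-------------
  00001011110

Answer: 00001011110 (94)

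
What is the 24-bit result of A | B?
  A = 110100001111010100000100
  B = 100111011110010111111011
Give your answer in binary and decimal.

Apply | to each column (1 where either bit is 1):
  110100001111010100000100
| 100111011110010111111011
--------------------------
  110111011111010111111111

Answer: 110111011111010111111111 (14546431)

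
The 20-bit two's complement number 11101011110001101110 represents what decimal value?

MSB is 1, so the value is negative. Find the magnitude:
1. Invert bits:  00010100001110010001
2. Add 1:        00010100001110010010  = 82834
3. Apply sign:   -82834

Answer: -82834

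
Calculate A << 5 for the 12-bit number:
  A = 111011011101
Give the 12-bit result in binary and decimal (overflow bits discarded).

Shift left by 5: drop the top 5 bit(s), append 5 zero(s) on the right.
  111011011101  ->  discard [11101], keep [1011101], append 00000
= 101110100000

Answer: 101110100000 (2976)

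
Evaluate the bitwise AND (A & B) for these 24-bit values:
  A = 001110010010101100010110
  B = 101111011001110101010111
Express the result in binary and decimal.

Apply & to each column (1 only where both bits are 1):
  001110010010101100010110
& 101111011001110101010111
--------------------------
  001110010000100100010110

Answer: 001110010000100100010110 (3737878)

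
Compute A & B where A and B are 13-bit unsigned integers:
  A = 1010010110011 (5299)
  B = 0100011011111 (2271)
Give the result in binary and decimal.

Apply & to each column (1 only where both bits are 1):
  1010010110011
& 0100011011111
---------------
  0000010010011

Answer: 0000010010011 (147)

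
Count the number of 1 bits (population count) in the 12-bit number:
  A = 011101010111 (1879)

011101010111
1-bits at positions (from bit 0 = LSB): 0, 1, 2, 4, 6, 8, 9, 10
Count = 8

Answer: 8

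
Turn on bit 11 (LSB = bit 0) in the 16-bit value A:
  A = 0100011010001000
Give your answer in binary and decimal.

Mask = 1 << 11 = 0000100000000000
Bit 11 of A is 0, so OR-ing with the mask flips it to 1.
  0100011010001000
| 0000100000000000
------------------
  0100111010001000

Answer: 0100111010001000 (20104)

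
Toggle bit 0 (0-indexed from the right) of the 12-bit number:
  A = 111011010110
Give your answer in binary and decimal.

Mask = 1 << 0 = 000000000001
Bit 0 of A is 0; XOR with the mask flips it to 1.
  111011010110
^ 000000000001
--------------
  111011010111

Answer: 111011010111 (3799)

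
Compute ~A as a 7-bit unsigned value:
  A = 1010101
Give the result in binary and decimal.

Flip each bit (0->1, 1->0):
  1010101
  0101010

Answer: 0101010 (42)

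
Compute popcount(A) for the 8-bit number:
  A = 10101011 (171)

10101011
1-bits at positions (from bit 0 = LSB): 0, 1, 3, 5, 7
Count = 5

Answer: 5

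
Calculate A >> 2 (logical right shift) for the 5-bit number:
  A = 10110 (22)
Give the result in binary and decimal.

Logical shift right by 2: drop the bottom 2 bit(s), prepend 2 zero(s) on the left.
  10110  ->  keep [101], discard [10], prepend 00
= 00101

Answer: 00101 (5)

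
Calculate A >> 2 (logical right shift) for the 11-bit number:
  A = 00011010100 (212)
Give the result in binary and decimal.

Logical shift right by 2: drop the bottom 2 bit(s), prepend 2 zero(s) on the left.
  00011010100  ->  keep [000110101], discard [00], prepend 00
= 00000110101

Answer: 00000110101 (53)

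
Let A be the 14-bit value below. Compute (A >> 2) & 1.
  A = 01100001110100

Bit 2 is the 3rd from the right.
  01100001110100
             ^
That bit is 1.

Answer: 1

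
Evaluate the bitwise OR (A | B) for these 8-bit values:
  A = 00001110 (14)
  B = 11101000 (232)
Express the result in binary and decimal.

Apply | to each column (1 where either bit is 1):
  00001110
| 11101000
----------
  11101110

Answer: 11101110 (238)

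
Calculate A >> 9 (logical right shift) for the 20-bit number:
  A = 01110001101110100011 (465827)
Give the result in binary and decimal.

Logical shift right by 9: drop the bottom 9 bit(s), prepend 9 zero(s) on the left.
  01110001101110100011  ->  keep [01110001101], discard [110100011], prepend 000000000
= 00000000001110001101

Answer: 00000000001110001101 (909)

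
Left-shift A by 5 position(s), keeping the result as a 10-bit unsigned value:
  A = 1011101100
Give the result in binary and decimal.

Shift left by 5: drop the top 5 bit(s), append 5 zero(s) on the right.
  1011101100  ->  discard [10111], keep [01100], append 00000
= 0110000000

Answer: 0110000000 (384)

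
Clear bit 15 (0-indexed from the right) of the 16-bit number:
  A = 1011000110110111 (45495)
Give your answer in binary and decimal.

Mask = ~(1 << 15) = 0111111111111111
Bit 15 of A is 1, so AND-ing with the mask clears it to 0.
  1011000110110111
& 0111111111111111
------------------
  0011000110110111

Answer: 0011000110110111 (12727)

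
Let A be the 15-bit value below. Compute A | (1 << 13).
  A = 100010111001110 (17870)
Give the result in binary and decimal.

Mask = 1 << 13 = 010000000000000
Bit 13 of A is 0, so OR-ing with the mask flips it to 1.
  100010111001110
| 010000000000000
-----------------
  110010111001110

Answer: 110010111001110 (26062)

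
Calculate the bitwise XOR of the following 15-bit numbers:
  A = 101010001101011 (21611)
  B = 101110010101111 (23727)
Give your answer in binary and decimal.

Apply ^ to each column (1 where bits differ):
  101010001101011
^ 101110010101111
-----------------
  000100011000100

Answer: 000100011000100 (2244)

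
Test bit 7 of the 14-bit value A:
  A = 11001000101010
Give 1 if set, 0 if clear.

Bit 7 is the 8th from the right.
  11001000101010
        ^
That bit is 0.

Answer: 0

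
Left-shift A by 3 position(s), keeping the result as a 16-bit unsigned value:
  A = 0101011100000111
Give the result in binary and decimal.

Shift left by 3: drop the top 3 bit(s), append 3 zero(s) on the right.
  0101011100000111  ->  discard [010], keep [1011100000111], append 000
= 1011100000111000

Answer: 1011100000111000 (47160)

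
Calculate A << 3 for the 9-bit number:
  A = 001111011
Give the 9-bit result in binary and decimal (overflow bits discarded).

Shift left by 3: drop the top 3 bit(s), append 3 zero(s) on the right.
  001111011  ->  discard [001], keep [111011], append 000
= 111011000

Answer: 111011000 (472)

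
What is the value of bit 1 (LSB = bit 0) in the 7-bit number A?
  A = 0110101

Bit 1 is the 2nd from the right.
  0110101
       ^
That bit is 0.

Answer: 0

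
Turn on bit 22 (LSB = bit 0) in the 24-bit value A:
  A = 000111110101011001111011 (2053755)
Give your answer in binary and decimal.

Mask = 1 << 22 = 010000000000000000000000
Bit 22 of A is 0, so OR-ing with the mask flips it to 1.
  000111110101011001111011
| 010000000000000000000000
--------------------------
  010111110101011001111011

Answer: 010111110101011001111011 (6248059)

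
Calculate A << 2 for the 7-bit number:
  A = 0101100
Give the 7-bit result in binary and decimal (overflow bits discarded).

Shift left by 2: drop the top 2 bit(s), append 2 zero(s) on the right.
  0101100  ->  discard [01], keep [01100], append 00
= 0110000

Answer: 0110000 (48)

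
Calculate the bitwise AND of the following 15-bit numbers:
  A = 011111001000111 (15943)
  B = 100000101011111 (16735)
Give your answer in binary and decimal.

Apply & to each column (1 only where both bits are 1):
  011111001000111
& 100000101011111
-----------------
  000000001000111

Answer: 000000001000111 (71)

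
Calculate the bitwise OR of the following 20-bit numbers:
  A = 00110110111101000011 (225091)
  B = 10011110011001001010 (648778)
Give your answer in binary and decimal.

Apply | to each column (1 where either bit is 1):
  00110110111101000011
| 10011110011001001010
----------------------
  10111110111101001011

Answer: 10111110111101001011 (782155)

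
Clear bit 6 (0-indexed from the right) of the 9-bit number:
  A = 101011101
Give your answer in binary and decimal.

Mask = ~(1 << 6) = 110111111
Bit 6 of A is 1, so AND-ing with the mask clears it to 0.
  101011101
& 110111111
-----------
  100011101

Answer: 100011101 (285)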